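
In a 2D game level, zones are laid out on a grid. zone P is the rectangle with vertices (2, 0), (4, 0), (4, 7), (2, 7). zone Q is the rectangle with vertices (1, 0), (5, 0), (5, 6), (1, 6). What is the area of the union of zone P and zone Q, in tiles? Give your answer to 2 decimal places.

By inclusion–exclusion:
Individual areas: |zone P| = 14, |zone Q| = 24.
|zone P∩zone Q|: x∈[2,4], y∈[0,6] → 2·6 = 12.
|zone P ∪ zone Q| = 38 − 12 = 26.00.

26.00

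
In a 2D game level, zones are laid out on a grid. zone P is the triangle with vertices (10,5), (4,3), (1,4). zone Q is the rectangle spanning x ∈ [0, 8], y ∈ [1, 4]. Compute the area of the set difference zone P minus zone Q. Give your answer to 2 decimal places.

|zone P| = 6, |zone P∩zone Q| = 3.
|zone P ∖ zone Q| = |zone P| − |zone P∩zone Q| = 6 − 3 = 3.00.

3.00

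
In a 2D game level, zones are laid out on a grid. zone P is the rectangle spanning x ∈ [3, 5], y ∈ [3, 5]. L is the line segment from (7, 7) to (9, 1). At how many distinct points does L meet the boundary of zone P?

0

The segment lies entirely outside zone P and never meets its boundary.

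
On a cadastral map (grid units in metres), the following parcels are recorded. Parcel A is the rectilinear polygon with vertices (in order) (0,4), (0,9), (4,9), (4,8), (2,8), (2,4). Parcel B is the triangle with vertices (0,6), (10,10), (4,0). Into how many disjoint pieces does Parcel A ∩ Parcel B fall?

1

Parcel A ∩ Parcel B is a single connected region.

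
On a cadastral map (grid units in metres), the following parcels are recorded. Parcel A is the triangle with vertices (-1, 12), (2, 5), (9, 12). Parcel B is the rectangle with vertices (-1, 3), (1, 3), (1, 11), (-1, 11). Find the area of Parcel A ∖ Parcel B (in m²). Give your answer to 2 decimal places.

32.12

|Parcel A| = 35, |Parcel A∩Parcel B| = 2.881.
|Parcel A ∖ Parcel B| = |Parcel A| − |Parcel A∩Parcel B| = 35 − 2.881 = 32.12.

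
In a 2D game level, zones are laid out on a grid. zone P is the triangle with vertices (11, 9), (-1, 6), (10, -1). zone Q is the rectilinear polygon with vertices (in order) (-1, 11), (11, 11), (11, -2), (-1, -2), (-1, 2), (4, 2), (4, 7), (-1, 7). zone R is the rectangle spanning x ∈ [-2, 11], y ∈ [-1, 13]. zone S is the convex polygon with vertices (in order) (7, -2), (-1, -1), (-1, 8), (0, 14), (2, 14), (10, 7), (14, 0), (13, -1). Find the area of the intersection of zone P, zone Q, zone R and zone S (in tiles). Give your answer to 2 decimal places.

The intersection is the polygon with vertices (4,2.818), (4,7), (3,7), (8.444,8.361), (10,7), (10.681,5.809), (10,-1).
By the shoelace formula its area is 44.03.

44.03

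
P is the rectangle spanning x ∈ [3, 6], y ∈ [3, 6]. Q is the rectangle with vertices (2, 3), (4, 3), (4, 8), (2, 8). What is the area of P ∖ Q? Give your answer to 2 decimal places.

|P∩Q|: x∈[3,4], y∈[3,6] → 1·3 = 3.
|P| = 9.
|P ∖ Q| = |P| − |P∩Q| = 9 − 3 = 6.00.

6.00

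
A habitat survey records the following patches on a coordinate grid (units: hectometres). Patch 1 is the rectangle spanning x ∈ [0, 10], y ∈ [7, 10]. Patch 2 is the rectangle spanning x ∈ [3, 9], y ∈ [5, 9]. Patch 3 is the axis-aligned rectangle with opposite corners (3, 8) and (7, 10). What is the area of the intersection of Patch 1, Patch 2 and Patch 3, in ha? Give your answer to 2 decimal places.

The intersection is the polygon with vertices (3,9), (7,9), (7,8), (3,8).
By the shoelace formula its area is 4.00.

4.00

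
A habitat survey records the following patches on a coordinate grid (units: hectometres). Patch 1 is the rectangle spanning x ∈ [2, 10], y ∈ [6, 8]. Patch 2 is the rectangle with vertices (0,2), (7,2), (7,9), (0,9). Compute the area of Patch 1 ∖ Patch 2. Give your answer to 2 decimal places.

6.00

|Patch 1∩Patch 2|: x∈[2,7], y∈[6,8] → 5·2 = 10.
|Patch 1| = 16.
|Patch 1 ∖ Patch 2| = |Patch 1| − |Patch 1∩Patch 2| = 16 − 10 = 6.00.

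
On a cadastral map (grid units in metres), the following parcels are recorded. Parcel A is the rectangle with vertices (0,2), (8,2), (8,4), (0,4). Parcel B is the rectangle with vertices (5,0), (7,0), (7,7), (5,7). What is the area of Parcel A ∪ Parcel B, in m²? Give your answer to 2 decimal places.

26.00

By inclusion–exclusion:
Individual areas: |Parcel A| = 16, |Parcel B| = 14.
|Parcel A∩Parcel B|: x∈[5,7], y∈[2,4] → 2·2 = 4.
|Parcel A ∪ Parcel B| = 30 − 4 = 26.00.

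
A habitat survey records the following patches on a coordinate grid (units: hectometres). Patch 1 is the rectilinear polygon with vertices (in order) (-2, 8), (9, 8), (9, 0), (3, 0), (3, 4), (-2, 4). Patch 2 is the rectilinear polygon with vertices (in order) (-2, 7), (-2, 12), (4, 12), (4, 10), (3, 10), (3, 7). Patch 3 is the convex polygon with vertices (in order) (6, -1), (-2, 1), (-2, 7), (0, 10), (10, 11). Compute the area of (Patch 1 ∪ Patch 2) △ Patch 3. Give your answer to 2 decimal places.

61.73

|Patch 1 ∪ Patch 2| = 90.
|(Patch 1 ∪ Patch 2) ∩ Patch 3| = 65.1333.
|(Patch 1 ∪ Patch 2) △ Patch 3| = 90 + 102 − 130.2667 = 61.73.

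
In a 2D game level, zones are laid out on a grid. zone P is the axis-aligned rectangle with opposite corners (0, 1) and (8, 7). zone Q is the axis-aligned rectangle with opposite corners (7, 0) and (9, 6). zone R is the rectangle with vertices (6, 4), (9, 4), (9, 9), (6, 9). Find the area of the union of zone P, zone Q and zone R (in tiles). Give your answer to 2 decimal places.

62.00

By inclusion–exclusion:
Individual areas: |zone P| = 48, |zone Q| = 12, |zone R| = 15.
|zone P∩zone Q|: x∈[7,8], y∈[1,6] → 1·5 = 5.
|zone P∩zone R|: x∈[6,8], y∈[4,7] → 2·3 = 6.
|zone Q∩zone R|: x∈[7,9], y∈[4,6] → 2·2 = 4.
|zone P∩zone Q∩zone R| = 2.
|zone P ∪ zone Q ∪ zone R| = 75 − 15 + 2 = 62.00.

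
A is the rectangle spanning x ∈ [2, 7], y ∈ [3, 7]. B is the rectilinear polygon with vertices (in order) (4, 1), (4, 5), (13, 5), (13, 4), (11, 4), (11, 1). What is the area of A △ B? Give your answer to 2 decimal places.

|A| = 20, |B| = 30, |A∩B| = 6.
|A △ B| = |A| + |B| − 2·|A∩B| = 20 + 30 − 12 = 38.00.

38.00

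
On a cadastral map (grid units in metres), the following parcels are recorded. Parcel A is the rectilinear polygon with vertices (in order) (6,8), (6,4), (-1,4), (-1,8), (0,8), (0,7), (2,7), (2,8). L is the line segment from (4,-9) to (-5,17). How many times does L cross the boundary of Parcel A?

The segment meets the boundary at (-1,5.444), (-0.5,4).

2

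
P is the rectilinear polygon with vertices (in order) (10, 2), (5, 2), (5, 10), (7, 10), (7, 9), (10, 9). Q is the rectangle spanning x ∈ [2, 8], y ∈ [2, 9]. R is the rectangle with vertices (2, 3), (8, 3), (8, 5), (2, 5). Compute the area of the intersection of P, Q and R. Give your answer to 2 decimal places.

6.00

The intersection is the polygon with vertices (5,5), (8,5), (8,3), (5,3).
By the shoelace formula its area is 6.00.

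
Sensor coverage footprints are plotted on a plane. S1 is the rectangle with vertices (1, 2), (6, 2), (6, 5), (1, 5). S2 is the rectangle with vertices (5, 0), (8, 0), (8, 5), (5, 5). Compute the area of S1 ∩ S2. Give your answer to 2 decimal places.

3.00

|S1∩S2|: x∈[5,6], y∈[2,5] → 1·3 = 3.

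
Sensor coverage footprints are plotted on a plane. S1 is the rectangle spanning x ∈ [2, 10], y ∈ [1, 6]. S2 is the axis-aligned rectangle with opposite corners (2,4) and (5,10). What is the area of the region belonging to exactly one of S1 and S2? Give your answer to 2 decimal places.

|S1∩S2|: x∈[2,5], y∈[4,6] → 3·2 = 6.
|S1 △ S2| = |S1| + |S2| − 2·|S1∩S2| = 40 + 18 − 12 = 46.00.

46.00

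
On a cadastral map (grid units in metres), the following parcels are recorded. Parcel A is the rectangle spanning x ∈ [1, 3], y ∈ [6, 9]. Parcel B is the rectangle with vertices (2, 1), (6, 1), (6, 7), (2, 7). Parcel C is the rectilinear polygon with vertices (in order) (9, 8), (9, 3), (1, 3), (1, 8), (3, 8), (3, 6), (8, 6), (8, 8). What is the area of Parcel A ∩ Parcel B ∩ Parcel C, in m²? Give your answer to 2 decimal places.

The intersection is the polygon with vertices (2,6), (2,7), (3,7), (3,6).
By the shoelace formula its area is 1.00.

1.00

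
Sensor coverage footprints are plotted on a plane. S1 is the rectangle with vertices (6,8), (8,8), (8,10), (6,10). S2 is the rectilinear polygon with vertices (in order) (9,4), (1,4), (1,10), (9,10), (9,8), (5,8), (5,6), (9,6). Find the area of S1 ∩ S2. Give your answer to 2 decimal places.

The intersection is the polygon with vertices (8,8), (6,8), (6,10), (8,10).
By the shoelace formula its area is 4.00.

4.00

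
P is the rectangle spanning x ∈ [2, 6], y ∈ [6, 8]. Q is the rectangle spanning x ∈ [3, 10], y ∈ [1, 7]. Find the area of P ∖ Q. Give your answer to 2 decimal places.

5.00

|P∩Q|: x∈[3,6], y∈[6,7] → 3·1 = 3.
|P| = 8.
|P ∖ Q| = |P| − |P∩Q| = 8 − 3 = 5.00.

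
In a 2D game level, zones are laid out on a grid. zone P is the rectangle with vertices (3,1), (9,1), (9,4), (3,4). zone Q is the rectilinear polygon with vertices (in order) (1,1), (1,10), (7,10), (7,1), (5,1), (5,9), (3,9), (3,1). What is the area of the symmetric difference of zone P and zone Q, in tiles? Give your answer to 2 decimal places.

|zone P| = 18, |zone Q| = 38, |zone P∩zone Q| = 6.
|zone P △ zone Q| = |zone P| + |zone Q| − 2·|zone P∩zone Q| = 18 + 38 − 12 = 44.00.

44.00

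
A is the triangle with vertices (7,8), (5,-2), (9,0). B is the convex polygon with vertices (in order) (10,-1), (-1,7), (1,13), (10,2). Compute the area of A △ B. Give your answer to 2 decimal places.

|A| = 18, |B| = 54.5, |A∩B| = 9.7015.
|A △ B| = |A| + |B| − 2·|A∩B| = 18 + 54.5 − 19.4031 = 53.10.

53.10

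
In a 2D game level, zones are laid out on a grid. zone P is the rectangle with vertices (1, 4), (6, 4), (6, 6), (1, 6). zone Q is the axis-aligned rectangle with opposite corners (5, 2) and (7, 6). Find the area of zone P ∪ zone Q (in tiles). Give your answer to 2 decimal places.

16.00

By inclusion–exclusion:
Individual areas: |zone P| = 10, |zone Q| = 8.
|zone P∩zone Q|: x∈[5,6], y∈[4,6] → 1·2 = 2.
|zone P ∪ zone Q| = 18 − 2 = 16.00.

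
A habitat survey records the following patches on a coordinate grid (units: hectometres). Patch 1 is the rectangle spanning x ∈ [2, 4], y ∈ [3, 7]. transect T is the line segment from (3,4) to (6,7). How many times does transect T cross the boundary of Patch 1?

1

The segment meets the boundary at (4,5).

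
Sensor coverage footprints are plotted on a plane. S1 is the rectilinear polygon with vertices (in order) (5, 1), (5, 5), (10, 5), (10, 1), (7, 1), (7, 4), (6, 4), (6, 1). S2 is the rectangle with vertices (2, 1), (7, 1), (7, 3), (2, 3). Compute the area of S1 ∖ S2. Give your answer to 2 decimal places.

|S1| = 17, |S1∩S2| = 2.
|S1 ∖ S2| = |S1| − |S1∩S2| = 17 − 2 = 15.00.

15.00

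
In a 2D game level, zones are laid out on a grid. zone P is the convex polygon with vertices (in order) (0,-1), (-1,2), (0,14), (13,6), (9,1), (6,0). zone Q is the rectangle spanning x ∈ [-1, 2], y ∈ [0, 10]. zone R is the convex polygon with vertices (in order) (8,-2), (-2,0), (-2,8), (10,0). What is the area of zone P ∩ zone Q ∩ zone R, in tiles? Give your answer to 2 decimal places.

The intersection is the polygon with vertices (-0.579,7.053), (2,5.333), (2,0), (-0.333,0), (-1,2).
By the shoelace formula its area is 17.21.

17.21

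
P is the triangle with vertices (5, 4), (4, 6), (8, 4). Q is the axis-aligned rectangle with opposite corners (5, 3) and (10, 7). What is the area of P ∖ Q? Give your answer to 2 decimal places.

|P| = 3, |P∩Q| = 2.25.
|P ∖ Q| = |P| − |P∩Q| = 3 − 2.25 = 0.75.

0.75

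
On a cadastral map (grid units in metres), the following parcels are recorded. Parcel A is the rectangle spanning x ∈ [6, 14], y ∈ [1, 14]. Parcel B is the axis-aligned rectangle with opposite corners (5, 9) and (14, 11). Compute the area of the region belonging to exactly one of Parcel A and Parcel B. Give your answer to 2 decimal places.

90.00

|Parcel A∩Parcel B|: x∈[6,14], y∈[9,11] → 8·2 = 16.
|Parcel A △ Parcel B| = |Parcel A| + |Parcel B| − 2·|Parcel A∩Parcel B| = 104 + 18 − 32 = 90.00.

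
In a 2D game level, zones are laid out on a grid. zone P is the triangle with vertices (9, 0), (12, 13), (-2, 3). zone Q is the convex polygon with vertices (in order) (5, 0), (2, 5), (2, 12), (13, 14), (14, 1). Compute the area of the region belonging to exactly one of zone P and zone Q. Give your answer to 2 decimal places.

|zone P| = 76, |zone Q| = 138.5, |zone P∩zone Q| = 64.3963.
|zone P △ zone Q| = |zone P| + |zone Q| − 2·|zone P∩zone Q| = 76 + 138.5 − 128.7926 = 85.71.

85.71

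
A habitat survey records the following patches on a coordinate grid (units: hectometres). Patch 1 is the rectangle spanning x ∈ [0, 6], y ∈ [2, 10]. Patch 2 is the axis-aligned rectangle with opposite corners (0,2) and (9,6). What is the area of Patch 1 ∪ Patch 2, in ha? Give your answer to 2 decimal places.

60.00

By inclusion–exclusion:
Individual areas: |Patch 1| = 48, |Patch 2| = 36.
|Patch 1∩Patch 2|: x∈[0,6], y∈[2,6] → 6·4 = 24.
|Patch 1 ∪ Patch 2| = 84 − 24 = 60.00.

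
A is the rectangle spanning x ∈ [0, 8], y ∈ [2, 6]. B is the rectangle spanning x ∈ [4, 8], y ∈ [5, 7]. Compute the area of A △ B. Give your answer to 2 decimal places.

32.00

|A∩B|: x∈[4,8], y∈[5,6] → 4·1 = 4.
|A △ B| = |A| + |B| − 2·|A∩B| = 32 + 8 − 8 = 32.00.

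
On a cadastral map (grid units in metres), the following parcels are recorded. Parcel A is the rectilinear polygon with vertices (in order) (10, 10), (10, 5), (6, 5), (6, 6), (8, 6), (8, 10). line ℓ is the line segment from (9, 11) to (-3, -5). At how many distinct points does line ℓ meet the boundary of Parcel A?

The segment meets the boundary at (8,9.667), (8.25,10).

2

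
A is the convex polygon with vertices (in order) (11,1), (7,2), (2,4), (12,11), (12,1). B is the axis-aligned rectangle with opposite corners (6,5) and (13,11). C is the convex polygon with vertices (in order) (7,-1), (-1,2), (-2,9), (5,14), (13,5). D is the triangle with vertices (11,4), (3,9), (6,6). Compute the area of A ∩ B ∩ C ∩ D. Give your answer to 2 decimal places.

The intersection is the polygon with vertices (8.5,5), (6,6), (6,6.8), (6.245,6.972), (9.4,5).
By the shoelace formula its area is 2.32.

2.32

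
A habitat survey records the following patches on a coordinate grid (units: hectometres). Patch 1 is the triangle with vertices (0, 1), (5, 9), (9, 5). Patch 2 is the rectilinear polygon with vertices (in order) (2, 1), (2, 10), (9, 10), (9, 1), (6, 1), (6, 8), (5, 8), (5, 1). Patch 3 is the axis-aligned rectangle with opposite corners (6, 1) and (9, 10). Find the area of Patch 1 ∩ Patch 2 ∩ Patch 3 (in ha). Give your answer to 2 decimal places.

6.50

The intersection is the polygon with vertices (6,3.667), (6,8), (9,5).
By the shoelace formula its area is 6.50.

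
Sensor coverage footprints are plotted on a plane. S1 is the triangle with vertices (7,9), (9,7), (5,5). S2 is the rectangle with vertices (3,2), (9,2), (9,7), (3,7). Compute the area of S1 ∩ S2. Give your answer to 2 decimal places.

3.00

The intersection is the polygon with vertices (5,5), (6,7), (9,7).
By the shoelace formula its area is 3.00.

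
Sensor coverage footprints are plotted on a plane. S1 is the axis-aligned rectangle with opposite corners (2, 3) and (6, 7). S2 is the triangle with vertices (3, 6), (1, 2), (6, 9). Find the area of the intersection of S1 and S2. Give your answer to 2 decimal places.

The intersection is the polygon with vertices (4.571,7), (2,3.4), (2,4), (3,6), (4,7).
By the shoelace formula its area is 2.13.

2.13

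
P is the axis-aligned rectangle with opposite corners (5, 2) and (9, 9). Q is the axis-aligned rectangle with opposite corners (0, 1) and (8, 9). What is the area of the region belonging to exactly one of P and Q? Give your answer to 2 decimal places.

|P∩Q|: x∈[5,8], y∈[2,9] → 3·7 = 21.
|P △ Q| = |P| + |Q| − 2·|P∩Q| = 28 + 64 − 42 = 50.00.

50.00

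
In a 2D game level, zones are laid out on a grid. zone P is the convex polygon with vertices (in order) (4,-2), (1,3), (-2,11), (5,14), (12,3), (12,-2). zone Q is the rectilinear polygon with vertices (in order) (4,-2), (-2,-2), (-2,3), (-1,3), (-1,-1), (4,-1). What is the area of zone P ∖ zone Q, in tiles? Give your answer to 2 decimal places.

140.20

|zone P| = 140.5, |zone P∩zone Q| = 0.3.
|zone P ∖ zone Q| = |zone P| − |zone P∩zone Q| = 140.5 − 0.3 = 140.20.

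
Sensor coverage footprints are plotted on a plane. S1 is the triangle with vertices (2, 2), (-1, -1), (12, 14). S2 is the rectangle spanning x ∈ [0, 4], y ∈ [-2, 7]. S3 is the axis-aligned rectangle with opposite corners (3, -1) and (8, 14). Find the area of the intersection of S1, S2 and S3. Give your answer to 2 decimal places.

0.39

The intersection is the polygon with vertices (4,4.769), (4,4.4), (3,3.2), (3,3.615).
By the shoelace formula its area is 0.39.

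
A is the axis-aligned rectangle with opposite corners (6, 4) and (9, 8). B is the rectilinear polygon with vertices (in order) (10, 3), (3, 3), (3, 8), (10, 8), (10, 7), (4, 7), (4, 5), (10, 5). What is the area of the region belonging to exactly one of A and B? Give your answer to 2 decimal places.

23.00

|A| = 12, |B| = 23, |A∩B| = 6.
|A △ B| = |A| + |B| − 2·|A∩B| = 12 + 23 − 12 = 23.00.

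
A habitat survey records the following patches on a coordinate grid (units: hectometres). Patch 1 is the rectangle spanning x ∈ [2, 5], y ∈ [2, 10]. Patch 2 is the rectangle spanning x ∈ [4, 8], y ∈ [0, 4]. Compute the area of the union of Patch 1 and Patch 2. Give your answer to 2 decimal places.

38.00

By inclusion–exclusion:
Individual areas: |Patch 1| = 24, |Patch 2| = 16.
|Patch 1∩Patch 2|: x∈[4,5], y∈[2,4] → 1·2 = 2.
|Patch 1 ∪ Patch 2| = 40 − 2 = 38.00.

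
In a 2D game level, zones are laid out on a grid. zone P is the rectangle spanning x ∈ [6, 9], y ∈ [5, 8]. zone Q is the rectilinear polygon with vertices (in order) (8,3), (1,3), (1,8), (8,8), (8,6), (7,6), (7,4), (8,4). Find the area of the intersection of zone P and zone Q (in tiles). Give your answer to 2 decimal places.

The intersection is the polygon with vertices (8,8), (8,6), (7,6), (7,5), (6,5), (6,8).
By the shoelace formula its area is 5.00.

5.00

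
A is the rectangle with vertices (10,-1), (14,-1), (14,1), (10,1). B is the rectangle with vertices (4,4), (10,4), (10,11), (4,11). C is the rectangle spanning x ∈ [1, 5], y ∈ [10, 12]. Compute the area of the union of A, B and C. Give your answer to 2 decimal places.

By inclusion–exclusion:
Individual areas: |A| = 8, |B| = 42, |C| = 8.
|A∩B| = 0 (no overlap).
|A∩C| = 0 (no overlap).
|B∩C|: x∈[4,5], y∈[10,11] → 1·1 = 1.
|A∩B∩C| = 0.
|A ∪ B ∪ C| = 58 − 1 + 0 = 57.00.

57.00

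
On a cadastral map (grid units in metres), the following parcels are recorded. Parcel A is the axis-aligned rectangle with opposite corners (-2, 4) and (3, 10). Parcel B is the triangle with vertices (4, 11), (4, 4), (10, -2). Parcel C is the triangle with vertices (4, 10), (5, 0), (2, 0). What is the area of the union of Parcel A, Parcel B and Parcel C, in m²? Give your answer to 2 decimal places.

63.90

By inclusion–exclusion:
Individual areas: |Parcel A| = 30, |Parcel B| = 21, |Parcel C| = 15.
|Parcel A∩Parcel B| = 0.
|Parcel A∩Parcel C| = 0.1.
|Parcel B∩Parcel C| = 2.
|Parcel A∩Parcel B∩Parcel C| = 0.
|Parcel A ∪ Parcel B ∪ Parcel C| = 66 − 2.1 + 0 = 63.90.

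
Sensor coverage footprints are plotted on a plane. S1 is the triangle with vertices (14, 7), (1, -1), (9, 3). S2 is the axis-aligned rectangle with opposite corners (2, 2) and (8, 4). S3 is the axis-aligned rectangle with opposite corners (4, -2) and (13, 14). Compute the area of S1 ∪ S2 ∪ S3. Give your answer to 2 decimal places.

By inclusion–exclusion:
Individual areas: |S1| = 6, |S2| = 12, |S3| = 144.
|S1∩S2| = 1.1394.
|S1∩S3| = 5.3885.
|S2∩S3|: x∈[4,8], y∈[2,4] → 4·2 = 8.
|S1∩S2∩S3| = 1.1394.
|S1 ∪ S2 ∪ S3| = 162 − 14.5279 + 1.1394 = 148.61.

148.61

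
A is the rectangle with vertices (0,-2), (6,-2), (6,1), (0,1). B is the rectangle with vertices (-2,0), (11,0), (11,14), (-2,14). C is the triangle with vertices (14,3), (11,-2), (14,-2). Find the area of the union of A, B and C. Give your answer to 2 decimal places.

201.50

By inclusion–exclusion:
Individual areas: |A| = 18, |B| = 182, |C| = 7.5.
|A∩B|: x∈[0,6], y∈[0,1] → 6·1 = 6.
|A∩C| = 0.
|B∩C| = 0.
|A∩B∩C| = 0.
|A ∪ B ∪ C| = 207.5 − 6 + 0 = 201.50.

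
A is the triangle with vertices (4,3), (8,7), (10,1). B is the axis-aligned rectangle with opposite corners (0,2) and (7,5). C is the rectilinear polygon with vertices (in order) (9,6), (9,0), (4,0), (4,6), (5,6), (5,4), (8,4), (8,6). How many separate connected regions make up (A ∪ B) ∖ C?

3

(A ∪ B) ∖ C splits into 3 disjoint pieces (area 5.1667, area 1.3333, area 12).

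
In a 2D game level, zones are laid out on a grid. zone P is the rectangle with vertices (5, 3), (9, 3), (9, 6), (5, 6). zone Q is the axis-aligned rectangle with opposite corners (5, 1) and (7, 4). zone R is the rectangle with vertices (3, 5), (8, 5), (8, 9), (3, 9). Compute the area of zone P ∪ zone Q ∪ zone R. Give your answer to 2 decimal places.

By inclusion–exclusion:
Individual areas: |zone P| = 12, |zone Q| = 6, |zone R| = 20.
|zone P∩zone Q|: x∈[5,7], y∈[3,4] → 2·1 = 2.
|zone P∩zone R|: x∈[5,8], y∈[5,6] → 3·1 = 3.
|zone Q∩zone R| = 0 (no overlap).
|zone P∩zone Q∩zone R| = 0.
|zone P ∪ zone Q ∪ zone R| = 38 − 5 + 0 = 33.00.

33.00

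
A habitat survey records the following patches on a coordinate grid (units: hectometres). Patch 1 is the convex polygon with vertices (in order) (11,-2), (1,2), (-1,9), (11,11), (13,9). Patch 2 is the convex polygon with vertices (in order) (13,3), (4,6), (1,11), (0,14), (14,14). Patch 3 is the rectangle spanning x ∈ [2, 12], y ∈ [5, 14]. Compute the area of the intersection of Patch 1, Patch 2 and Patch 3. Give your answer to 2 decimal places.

45.92

The intersection is the polygon with vertices (12,10), (12,5), (7,5), (4,6), (2,9.333), (2,9.5), (11,11).
By the shoelace formula its area is 45.92.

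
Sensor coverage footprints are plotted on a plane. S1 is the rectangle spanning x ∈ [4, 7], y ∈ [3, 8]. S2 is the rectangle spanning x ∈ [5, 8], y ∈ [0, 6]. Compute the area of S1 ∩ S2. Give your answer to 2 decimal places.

6.00

|S1∩S2|: x∈[5,7], y∈[3,6] → 2·3 = 6.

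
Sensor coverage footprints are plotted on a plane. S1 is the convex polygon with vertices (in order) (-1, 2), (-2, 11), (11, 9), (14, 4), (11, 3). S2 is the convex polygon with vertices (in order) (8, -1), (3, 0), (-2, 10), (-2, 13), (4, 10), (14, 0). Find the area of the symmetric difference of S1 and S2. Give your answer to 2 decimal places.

79.98

|S1| = 102.5, |S2| = 99.5, |S1∩S2| = 61.0108.
|S1 △ S2| = |S1| + |S2| − 2·|S1∩S2| = 102.5 + 99.5 − 122.0216 = 79.98.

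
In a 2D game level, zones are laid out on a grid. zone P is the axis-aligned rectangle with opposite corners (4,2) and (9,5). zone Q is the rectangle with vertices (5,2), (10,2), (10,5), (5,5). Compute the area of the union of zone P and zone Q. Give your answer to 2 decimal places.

By inclusion–exclusion:
Individual areas: |zone P| = 15, |zone Q| = 15.
|zone P∩zone Q|: x∈[5,9], y∈[2,5] → 4·3 = 12.
|zone P ∪ zone Q| = 30 − 12 = 18.00.

18.00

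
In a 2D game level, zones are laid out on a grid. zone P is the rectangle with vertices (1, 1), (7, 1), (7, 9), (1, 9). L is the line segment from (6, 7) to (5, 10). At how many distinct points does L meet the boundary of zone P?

The segment meets the boundary at (5.333,9).

1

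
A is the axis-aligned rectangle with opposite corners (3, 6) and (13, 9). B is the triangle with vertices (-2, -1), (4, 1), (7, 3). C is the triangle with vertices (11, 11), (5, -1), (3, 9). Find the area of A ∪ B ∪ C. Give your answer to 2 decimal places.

56.44

By inclusion–exclusion:
Individual areas: |A| = 30, |B| = 3, |C| = 42.
|A∩B| = 0.
|A∩C| = 17.85.
|B∩C| = 0.7059.
|A∩B∩C| = 0.
|A ∪ B ∪ C| = 75 − 18.5559 + 0 = 56.44.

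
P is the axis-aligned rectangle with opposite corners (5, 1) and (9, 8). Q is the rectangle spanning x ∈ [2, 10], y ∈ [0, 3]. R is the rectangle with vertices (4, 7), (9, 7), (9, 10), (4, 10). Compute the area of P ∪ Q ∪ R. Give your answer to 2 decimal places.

By inclusion–exclusion:
Individual areas: |P| = 28, |Q| = 24, |R| = 15.
|P∩Q|: x∈[5,9], y∈[1,3] → 4·2 = 8.
|P∩R|: x∈[5,9], y∈[7,8] → 4·1 = 4.
|Q∩R| = 0 (no overlap).
|P∩Q∩R| = 0.
|P ∪ Q ∪ R| = 67 − 12 + 0 = 55.00.

55.00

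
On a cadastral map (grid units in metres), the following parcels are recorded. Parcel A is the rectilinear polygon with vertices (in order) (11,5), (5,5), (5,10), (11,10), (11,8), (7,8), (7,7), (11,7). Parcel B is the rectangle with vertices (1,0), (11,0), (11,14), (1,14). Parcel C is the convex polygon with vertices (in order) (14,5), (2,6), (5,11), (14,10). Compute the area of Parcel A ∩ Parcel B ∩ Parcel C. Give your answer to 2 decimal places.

23.00

The intersection is the polygon with vertices (5,10), (11,10), (11,8), (7,8), (7,7), (11,7), (11,5.25), (5,5.75).
By the shoelace formula its area is 23.00.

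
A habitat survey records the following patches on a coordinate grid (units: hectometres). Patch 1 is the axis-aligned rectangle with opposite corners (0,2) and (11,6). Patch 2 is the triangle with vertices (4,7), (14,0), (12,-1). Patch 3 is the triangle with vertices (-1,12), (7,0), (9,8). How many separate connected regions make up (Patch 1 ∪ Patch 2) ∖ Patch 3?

(Patch 1 ∪ Patch 2) ∖ Patch 3 splits into 2 disjoint pieces (area 18.65, area 17.3333).

2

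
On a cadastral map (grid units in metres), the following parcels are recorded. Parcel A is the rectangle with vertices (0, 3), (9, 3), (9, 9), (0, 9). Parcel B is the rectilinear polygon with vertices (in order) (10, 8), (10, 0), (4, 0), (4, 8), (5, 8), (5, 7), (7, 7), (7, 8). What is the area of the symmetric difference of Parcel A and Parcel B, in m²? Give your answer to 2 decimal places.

|Parcel A| = 54, |Parcel B| = 46, |Parcel A∩Parcel B| = 23.
|Parcel A △ Parcel B| = |Parcel A| + |Parcel B| − 2·|Parcel A∩Parcel B| = 54 + 46 − 46 = 54.00.

54.00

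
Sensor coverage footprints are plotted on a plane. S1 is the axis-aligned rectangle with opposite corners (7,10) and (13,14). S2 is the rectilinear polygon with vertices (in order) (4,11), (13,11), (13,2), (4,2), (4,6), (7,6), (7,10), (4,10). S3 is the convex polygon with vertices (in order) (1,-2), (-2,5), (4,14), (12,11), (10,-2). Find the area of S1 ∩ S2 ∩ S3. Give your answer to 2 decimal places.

4.92

The intersection is the polygon with vertices (7,10), (7,11), (12,11), (11.846,10).
By the shoelace formula its area is 4.92.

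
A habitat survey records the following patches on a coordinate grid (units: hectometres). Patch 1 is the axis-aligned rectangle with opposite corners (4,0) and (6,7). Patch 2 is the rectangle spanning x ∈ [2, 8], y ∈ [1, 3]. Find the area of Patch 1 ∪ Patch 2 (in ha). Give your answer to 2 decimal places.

22.00

By inclusion–exclusion:
Individual areas: |Patch 1| = 14, |Patch 2| = 12.
|Patch 1∩Patch 2|: x∈[4,6], y∈[1,3] → 2·2 = 4.
|Patch 1 ∪ Patch 2| = 26 − 4 = 22.00.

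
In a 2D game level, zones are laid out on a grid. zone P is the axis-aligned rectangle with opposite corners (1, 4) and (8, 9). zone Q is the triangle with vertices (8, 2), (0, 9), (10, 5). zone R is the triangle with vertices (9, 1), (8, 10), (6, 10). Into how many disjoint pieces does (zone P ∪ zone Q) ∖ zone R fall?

(zone P ∪ zone Q) ∖ zone R splits into 2 disjoint pieces (area 33.801, area 1.778).

2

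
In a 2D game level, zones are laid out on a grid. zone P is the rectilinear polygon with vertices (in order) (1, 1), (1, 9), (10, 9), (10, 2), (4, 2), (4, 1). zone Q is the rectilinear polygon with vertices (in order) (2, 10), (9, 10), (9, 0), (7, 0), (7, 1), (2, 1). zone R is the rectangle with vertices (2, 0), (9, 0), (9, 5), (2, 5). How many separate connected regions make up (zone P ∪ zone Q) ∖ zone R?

1

(zone P ∪ zone Q) ∖ zone R is a single connected region.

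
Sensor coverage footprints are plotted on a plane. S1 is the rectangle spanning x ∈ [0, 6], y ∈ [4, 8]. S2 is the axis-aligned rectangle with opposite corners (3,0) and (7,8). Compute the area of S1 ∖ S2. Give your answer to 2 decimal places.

12.00

|S1∩S2|: x∈[3,6], y∈[4,8] → 3·4 = 12.
|S1| = 24.
|S1 ∖ S2| = |S1| − |S1∩S2| = 24 − 12 = 12.00.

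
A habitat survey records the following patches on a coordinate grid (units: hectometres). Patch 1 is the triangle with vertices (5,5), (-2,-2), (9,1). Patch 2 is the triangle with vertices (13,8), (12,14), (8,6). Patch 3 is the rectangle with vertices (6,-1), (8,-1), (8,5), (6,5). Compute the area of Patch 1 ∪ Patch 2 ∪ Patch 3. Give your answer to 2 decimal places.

50.91

By inclusion–exclusion:
Individual areas: |Patch 1| = 28, |Patch 2| = 16, |Patch 3| = 12.
|Patch 1∩Patch 2| = 0.
|Patch 1∩Patch 3| = 5.0909.
|Patch 2∩Patch 3| = 0.
|Patch 1∩Patch 2∩Patch 3| = 0.
|Patch 1 ∪ Patch 2 ∪ Patch 3| = 56 − 5.0909 + 0 = 50.91.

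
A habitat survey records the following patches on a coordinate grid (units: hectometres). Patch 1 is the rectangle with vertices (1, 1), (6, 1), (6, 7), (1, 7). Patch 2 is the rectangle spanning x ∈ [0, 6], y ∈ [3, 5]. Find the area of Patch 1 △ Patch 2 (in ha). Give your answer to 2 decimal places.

22.00

|Patch 1∩Patch 2|: x∈[1,6], y∈[3,5] → 5·2 = 10.
|Patch 1 △ Patch 2| = |Patch 1| + |Patch 2| − 2·|Patch 1∩Patch 2| = 30 + 12 − 20 = 22.00.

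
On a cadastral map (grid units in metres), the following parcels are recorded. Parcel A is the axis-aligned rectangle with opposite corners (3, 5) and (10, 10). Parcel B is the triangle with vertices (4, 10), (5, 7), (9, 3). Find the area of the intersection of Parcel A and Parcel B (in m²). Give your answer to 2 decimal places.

3.43

The intersection is the polygon with vertices (7,5), (5,7), (4,10), (7.571,5).
By the shoelace formula its area is 3.43.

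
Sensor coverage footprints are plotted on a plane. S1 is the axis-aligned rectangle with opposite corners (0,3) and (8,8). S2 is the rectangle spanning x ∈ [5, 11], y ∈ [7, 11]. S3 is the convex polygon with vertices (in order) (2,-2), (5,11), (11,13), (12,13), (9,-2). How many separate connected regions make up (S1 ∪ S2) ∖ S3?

2

(S1 ∪ S2) ∖ S3 splits into 2 disjoint pieces (area 18.6538, area 0.1).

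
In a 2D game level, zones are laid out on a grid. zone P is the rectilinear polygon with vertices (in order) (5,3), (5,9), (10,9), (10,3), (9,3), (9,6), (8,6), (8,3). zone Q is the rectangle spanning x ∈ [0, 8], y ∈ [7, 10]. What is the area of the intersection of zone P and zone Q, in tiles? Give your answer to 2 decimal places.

The intersection is the polygon with vertices (5,9), (8,9), (8,7), (5,7).
By the shoelace formula its area is 6.00.

6.00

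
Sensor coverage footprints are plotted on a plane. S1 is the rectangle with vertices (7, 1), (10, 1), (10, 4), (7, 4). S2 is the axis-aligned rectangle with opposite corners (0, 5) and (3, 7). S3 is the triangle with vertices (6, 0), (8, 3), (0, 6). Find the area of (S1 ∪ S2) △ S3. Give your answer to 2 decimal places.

26.46

|S1 ∪ S2| = 15.
|(S1 ∪ S2) ∩ S3| = 1.7708.
|(S1 ∪ S2) △ S3| = 15 + 15 − 3.5417 = 26.46.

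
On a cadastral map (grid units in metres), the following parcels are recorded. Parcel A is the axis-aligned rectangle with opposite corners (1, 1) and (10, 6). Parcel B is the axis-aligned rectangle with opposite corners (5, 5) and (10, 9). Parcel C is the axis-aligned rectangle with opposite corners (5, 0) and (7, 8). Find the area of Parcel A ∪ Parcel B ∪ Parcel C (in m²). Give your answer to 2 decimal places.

62.00

By inclusion–exclusion:
Individual areas: |Parcel A| = 45, |Parcel B| = 20, |Parcel C| = 16.
|Parcel A∩Parcel B|: x∈[5,10], y∈[5,6] → 5·1 = 5.
|Parcel A∩Parcel C|: x∈[5,7], y∈[1,6] → 2·5 = 10.
|Parcel B∩Parcel C|: x∈[5,7], y∈[5,8] → 2·3 = 6.
|Parcel A∩Parcel B∩Parcel C| = 2.
|Parcel A ∪ Parcel B ∪ Parcel C| = 81 − 21 + 2 = 62.00.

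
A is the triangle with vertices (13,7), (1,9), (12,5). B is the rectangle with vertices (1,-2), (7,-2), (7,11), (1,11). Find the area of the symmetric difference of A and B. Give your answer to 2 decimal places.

|A| = 13, |B| = 78, |A∩B| = 3.5455.
|A △ B| = |A| + |B| − 2·|A∩B| = 13 + 78 − 7.0909 = 83.91.

83.91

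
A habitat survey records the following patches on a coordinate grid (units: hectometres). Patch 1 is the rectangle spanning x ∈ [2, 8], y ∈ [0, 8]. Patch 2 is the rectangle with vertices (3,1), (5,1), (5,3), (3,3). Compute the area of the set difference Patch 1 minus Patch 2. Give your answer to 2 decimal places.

44.00

|Patch 1∩Patch 2|: x∈[3,5], y∈[1,3] → 2·2 = 4.
|Patch 1| = 48.
|Patch 1 ∖ Patch 2| = |Patch 1| − |Patch 1∩Patch 2| = 48 − 4 = 44.00.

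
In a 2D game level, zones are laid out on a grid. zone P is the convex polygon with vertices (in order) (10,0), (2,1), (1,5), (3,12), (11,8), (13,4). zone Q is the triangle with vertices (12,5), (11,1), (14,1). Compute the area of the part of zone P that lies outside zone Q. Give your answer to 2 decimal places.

94.16

|zone P| = 96, |zone P∩zone Q| = 1.8375.
|zone P ∖ zone Q| = |zone P| − |zone P∩zone Q| = 96 − 1.8375 = 94.16.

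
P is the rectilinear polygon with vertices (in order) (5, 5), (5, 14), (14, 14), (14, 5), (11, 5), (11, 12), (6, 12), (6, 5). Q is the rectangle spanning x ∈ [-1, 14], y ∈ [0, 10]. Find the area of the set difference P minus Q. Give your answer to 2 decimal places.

26.00

|P| = 46, |P∩Q| = 20.
|P ∖ Q| = |P| − |P∩Q| = 46 − 20 = 26.00.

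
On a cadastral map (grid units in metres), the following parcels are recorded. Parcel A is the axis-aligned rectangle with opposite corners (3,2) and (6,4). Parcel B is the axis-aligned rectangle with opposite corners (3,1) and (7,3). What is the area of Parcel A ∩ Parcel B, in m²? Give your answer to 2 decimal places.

3.00

|Parcel A∩Parcel B|: x∈[3,6], y∈[2,3] → 3·1 = 3.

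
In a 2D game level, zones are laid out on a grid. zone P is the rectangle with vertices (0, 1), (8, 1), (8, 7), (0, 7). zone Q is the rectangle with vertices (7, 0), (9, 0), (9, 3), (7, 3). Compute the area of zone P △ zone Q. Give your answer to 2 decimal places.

|zone P∩zone Q|: x∈[7,8], y∈[1,3] → 1·2 = 2.
|zone P △ zone Q| = |zone P| + |zone Q| − 2·|zone P∩zone Q| = 48 + 6 − 4 = 50.00.

50.00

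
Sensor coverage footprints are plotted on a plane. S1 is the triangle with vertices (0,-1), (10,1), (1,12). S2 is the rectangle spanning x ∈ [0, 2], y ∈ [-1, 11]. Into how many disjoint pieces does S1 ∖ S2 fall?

2

S1 ∖ S2 splits into 2 disjoint pieces (area 45.5111, area 0.4476).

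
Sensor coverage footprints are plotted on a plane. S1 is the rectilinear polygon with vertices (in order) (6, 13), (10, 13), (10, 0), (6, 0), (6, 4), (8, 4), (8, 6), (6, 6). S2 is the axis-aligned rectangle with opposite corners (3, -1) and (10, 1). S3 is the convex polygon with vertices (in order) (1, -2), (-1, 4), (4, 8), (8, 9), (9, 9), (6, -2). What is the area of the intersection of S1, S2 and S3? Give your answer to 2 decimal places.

0.68

The intersection is the polygon with vertices (6,0), (6,1), (6.818,1), (6.545,0).
By the shoelace formula its area is 0.68.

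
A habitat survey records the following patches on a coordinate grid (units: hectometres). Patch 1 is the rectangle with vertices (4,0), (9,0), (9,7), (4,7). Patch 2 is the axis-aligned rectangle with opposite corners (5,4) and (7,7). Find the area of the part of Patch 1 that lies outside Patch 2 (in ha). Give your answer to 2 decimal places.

|Patch 1∩Patch 2|: x∈[5,7], y∈[4,7] → 2·3 = 6.
|Patch 1| = 35.
|Patch 1 ∖ Patch 2| = |Patch 1| − |Patch 1∩Patch 2| = 35 − 6 = 29.00.

29.00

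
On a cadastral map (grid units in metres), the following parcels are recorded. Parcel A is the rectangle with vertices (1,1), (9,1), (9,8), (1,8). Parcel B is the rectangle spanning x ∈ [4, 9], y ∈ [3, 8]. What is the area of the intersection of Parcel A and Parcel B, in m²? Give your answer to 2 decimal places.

|Parcel A∩Parcel B|: x∈[4,9], y∈[3,8] → 5·5 = 25.

25.00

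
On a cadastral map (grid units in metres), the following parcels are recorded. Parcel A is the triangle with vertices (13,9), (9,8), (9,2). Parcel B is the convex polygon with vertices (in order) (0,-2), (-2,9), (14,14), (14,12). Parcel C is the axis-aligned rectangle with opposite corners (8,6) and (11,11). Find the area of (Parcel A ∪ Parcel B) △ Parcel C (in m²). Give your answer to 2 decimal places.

|Parcel A ∪ Parcel B| = 118.3333.
|(Parcel A ∪ Parcel B) ∩ Parcel C| = 14.3333.
|(Parcel A ∪ Parcel B) △ Parcel C| = 118.3333 + 15 − 28.6667 = 104.67.

104.67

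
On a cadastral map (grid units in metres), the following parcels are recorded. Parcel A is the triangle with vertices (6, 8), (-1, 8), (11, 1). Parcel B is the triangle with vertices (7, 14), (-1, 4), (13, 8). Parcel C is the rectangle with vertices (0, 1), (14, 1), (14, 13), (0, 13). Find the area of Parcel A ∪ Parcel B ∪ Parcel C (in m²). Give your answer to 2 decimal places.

By inclusion–exclusion:
Individual areas: |Parcel A| = 24.5, |Parcel B| = 54, |Parcel C| = 168.
|Parcel A∩Parcel B| = 10.9446.
|Parcel A∩Parcel C| = 24.2083.
|Parcel B∩Parcel C| = 52.6179.
|Parcel A∩Parcel B∩Parcel C| = 10.9446.
|Parcel A ∪ Parcel B ∪ Parcel C| = 246.5 − 87.7708 + 10.9446 = 169.67.

169.67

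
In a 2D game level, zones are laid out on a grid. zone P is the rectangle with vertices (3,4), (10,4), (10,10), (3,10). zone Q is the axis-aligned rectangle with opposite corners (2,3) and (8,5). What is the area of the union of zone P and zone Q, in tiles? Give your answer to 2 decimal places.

By inclusion–exclusion:
Individual areas: |zone P| = 42, |zone Q| = 12.
|zone P∩zone Q|: x∈[3,8], y∈[4,5] → 5·1 = 5.
|zone P ∪ zone Q| = 54 − 5 = 49.00.

49.00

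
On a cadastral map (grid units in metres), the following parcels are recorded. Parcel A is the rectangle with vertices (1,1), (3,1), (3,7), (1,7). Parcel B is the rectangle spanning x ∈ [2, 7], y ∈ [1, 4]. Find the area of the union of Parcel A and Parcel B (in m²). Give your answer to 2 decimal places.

24.00

By inclusion–exclusion:
Individual areas: |Parcel A| = 12, |Parcel B| = 15.
|Parcel A∩Parcel B|: x∈[2,3], y∈[1,4] → 1·3 = 3.
|Parcel A ∪ Parcel B| = 27 − 3 = 24.00.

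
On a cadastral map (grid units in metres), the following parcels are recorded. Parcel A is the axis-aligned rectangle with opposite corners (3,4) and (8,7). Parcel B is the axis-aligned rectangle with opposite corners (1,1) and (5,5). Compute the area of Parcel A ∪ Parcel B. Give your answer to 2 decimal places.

By inclusion–exclusion:
Individual areas: |Parcel A| = 15, |Parcel B| = 16.
|Parcel A∩Parcel B|: x∈[3,5], y∈[4,5] → 2·1 = 2.
|Parcel A ∪ Parcel B| = 31 − 2 = 29.00.

29.00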